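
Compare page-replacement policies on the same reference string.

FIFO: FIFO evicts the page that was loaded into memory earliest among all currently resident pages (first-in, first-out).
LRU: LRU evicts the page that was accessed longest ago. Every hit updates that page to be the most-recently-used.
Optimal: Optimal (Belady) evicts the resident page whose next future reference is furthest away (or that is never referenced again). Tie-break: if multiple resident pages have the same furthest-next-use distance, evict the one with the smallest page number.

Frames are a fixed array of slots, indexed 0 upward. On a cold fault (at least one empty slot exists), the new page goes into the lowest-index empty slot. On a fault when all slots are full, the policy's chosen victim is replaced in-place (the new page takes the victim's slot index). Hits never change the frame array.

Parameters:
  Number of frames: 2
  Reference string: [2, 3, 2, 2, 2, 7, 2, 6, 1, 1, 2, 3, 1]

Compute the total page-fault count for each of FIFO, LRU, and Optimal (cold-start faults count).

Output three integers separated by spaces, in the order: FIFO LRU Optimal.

Answer: 9 8 6

Derivation:
--- FIFO ---
  step 0: ref 2 -> FAULT, frames=[2,-] (faults so far: 1)
  step 1: ref 3 -> FAULT, frames=[2,3] (faults so far: 2)
  step 2: ref 2 -> HIT, frames=[2,3] (faults so far: 2)
  step 3: ref 2 -> HIT, frames=[2,3] (faults so far: 2)
  step 4: ref 2 -> HIT, frames=[2,3] (faults so far: 2)
  step 5: ref 7 -> FAULT, evict 2, frames=[7,3] (faults so far: 3)
  step 6: ref 2 -> FAULT, evict 3, frames=[7,2] (faults so far: 4)
  step 7: ref 6 -> FAULT, evict 7, frames=[6,2] (faults so far: 5)
  step 8: ref 1 -> FAULT, evict 2, frames=[6,1] (faults so far: 6)
  step 9: ref 1 -> HIT, frames=[6,1] (faults so far: 6)
  step 10: ref 2 -> FAULT, evict 6, frames=[2,1] (faults so far: 7)
  step 11: ref 3 -> FAULT, evict 1, frames=[2,3] (faults so far: 8)
  step 12: ref 1 -> FAULT, evict 2, frames=[1,3] (faults so far: 9)
  FIFO total faults: 9
--- LRU ---
  step 0: ref 2 -> FAULT, frames=[2,-] (faults so far: 1)
  step 1: ref 3 -> FAULT, frames=[2,3] (faults so far: 2)
  step 2: ref 2 -> HIT, frames=[2,3] (faults so far: 2)
  step 3: ref 2 -> HIT, frames=[2,3] (faults so far: 2)
  step 4: ref 2 -> HIT, frames=[2,3] (faults so far: 2)
  step 5: ref 7 -> FAULT, evict 3, frames=[2,7] (faults so far: 3)
  step 6: ref 2 -> HIT, frames=[2,7] (faults so far: 3)
  step 7: ref 6 -> FAULT, evict 7, frames=[2,6] (faults so far: 4)
  step 8: ref 1 -> FAULT, evict 2, frames=[1,6] (faults so far: 5)
  step 9: ref 1 -> HIT, frames=[1,6] (faults so far: 5)
  step 10: ref 2 -> FAULT, evict 6, frames=[1,2] (faults so far: 6)
  step 11: ref 3 -> FAULT, evict 1, frames=[3,2] (faults so far: 7)
  step 12: ref 1 -> FAULT, evict 2, frames=[3,1] (faults so far: 8)
  LRU total faults: 8
--- Optimal ---
  step 0: ref 2 -> FAULT, frames=[2,-] (faults so far: 1)
  step 1: ref 3 -> FAULT, frames=[2,3] (faults so far: 2)
  step 2: ref 2 -> HIT, frames=[2,3] (faults so far: 2)
  step 3: ref 2 -> HIT, frames=[2,3] (faults so far: 2)
  step 4: ref 2 -> HIT, frames=[2,3] (faults so far: 2)
  step 5: ref 7 -> FAULT, evict 3, frames=[2,7] (faults so far: 3)
  step 6: ref 2 -> HIT, frames=[2,7] (faults so far: 3)
  step 7: ref 6 -> FAULT, evict 7, frames=[2,6] (faults so far: 4)
  step 8: ref 1 -> FAULT, evict 6, frames=[2,1] (faults so far: 5)
  step 9: ref 1 -> HIT, frames=[2,1] (faults so far: 5)
  step 10: ref 2 -> HIT, frames=[2,1] (faults so far: 5)
  step 11: ref 3 -> FAULT, evict 2, frames=[3,1] (faults so far: 6)
  step 12: ref 1 -> HIT, frames=[3,1] (faults so far: 6)
  Optimal total faults: 6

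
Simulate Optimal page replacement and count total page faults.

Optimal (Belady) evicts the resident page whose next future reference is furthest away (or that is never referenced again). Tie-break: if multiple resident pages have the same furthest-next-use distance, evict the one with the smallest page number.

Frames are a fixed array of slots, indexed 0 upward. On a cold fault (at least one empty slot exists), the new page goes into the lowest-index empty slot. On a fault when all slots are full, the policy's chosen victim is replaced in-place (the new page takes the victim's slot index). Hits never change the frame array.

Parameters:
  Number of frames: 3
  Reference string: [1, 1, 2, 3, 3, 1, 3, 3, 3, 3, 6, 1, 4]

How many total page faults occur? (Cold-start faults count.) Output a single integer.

Step 0: ref 1 → FAULT, frames=[1,-,-]
Step 1: ref 1 → HIT, frames=[1,-,-]
Step 2: ref 2 → FAULT, frames=[1,2,-]
Step 3: ref 3 → FAULT, frames=[1,2,3]
Step 4: ref 3 → HIT, frames=[1,2,3]
Step 5: ref 1 → HIT, frames=[1,2,3]
Step 6: ref 3 → HIT, frames=[1,2,3]
Step 7: ref 3 → HIT, frames=[1,2,3]
Step 8: ref 3 → HIT, frames=[1,2,3]
Step 9: ref 3 → HIT, frames=[1,2,3]
Step 10: ref 6 → FAULT (evict 2), frames=[1,6,3]
Step 11: ref 1 → HIT, frames=[1,6,3]
Step 12: ref 4 → FAULT (evict 1), frames=[4,6,3]
Total faults: 5

Answer: 5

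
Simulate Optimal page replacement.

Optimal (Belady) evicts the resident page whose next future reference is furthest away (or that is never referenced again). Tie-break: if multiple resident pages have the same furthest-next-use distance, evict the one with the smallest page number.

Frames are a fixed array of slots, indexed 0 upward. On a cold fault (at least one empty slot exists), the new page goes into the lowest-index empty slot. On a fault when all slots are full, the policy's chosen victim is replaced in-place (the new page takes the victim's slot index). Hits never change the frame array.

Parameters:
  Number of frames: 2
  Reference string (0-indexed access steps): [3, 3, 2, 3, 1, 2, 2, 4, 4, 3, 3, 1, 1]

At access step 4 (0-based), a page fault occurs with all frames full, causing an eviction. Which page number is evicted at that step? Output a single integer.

Answer: 3

Derivation:
Step 0: ref 3 -> FAULT, frames=[3,-]
Step 1: ref 3 -> HIT, frames=[3,-]
Step 2: ref 2 -> FAULT, frames=[3,2]
Step 3: ref 3 -> HIT, frames=[3,2]
Step 4: ref 1 -> FAULT, evict 3, frames=[1,2]
At step 4: evicted page 3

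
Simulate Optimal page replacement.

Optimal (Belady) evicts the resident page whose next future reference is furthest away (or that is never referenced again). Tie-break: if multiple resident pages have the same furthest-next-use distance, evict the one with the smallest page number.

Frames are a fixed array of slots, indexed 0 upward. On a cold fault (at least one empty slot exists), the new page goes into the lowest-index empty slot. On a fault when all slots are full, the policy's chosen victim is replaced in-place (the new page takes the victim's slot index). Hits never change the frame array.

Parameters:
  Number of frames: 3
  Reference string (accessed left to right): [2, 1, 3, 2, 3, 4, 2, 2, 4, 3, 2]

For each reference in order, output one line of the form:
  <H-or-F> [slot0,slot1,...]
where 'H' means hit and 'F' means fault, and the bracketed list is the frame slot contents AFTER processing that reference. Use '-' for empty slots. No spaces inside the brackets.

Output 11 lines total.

F [2,-,-]
F [2,1,-]
F [2,1,3]
H [2,1,3]
H [2,1,3]
F [2,4,3]
H [2,4,3]
H [2,4,3]
H [2,4,3]
H [2,4,3]
H [2,4,3]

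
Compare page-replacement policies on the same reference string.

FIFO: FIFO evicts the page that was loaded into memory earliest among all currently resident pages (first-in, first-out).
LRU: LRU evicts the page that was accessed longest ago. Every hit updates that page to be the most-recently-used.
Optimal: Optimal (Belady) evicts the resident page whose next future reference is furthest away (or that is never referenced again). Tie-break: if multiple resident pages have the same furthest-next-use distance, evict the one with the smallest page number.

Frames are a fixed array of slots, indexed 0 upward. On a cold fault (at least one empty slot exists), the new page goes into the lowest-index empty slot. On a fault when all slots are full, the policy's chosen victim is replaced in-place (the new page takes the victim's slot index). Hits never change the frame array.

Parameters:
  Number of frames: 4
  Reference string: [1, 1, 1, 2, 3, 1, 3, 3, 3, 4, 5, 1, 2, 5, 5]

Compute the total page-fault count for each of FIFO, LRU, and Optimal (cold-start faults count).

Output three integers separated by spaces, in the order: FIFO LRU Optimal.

--- FIFO ---
  step 0: ref 1 -> FAULT, frames=[1,-,-,-] (faults so far: 1)
  step 1: ref 1 -> HIT, frames=[1,-,-,-] (faults so far: 1)
  step 2: ref 1 -> HIT, frames=[1,-,-,-] (faults so far: 1)
  step 3: ref 2 -> FAULT, frames=[1,2,-,-] (faults so far: 2)
  step 4: ref 3 -> FAULT, frames=[1,2,3,-] (faults so far: 3)
  step 5: ref 1 -> HIT, frames=[1,2,3,-] (faults so far: 3)
  step 6: ref 3 -> HIT, frames=[1,2,3,-] (faults so far: 3)
  step 7: ref 3 -> HIT, frames=[1,2,3,-] (faults so far: 3)
  step 8: ref 3 -> HIT, frames=[1,2,3,-] (faults so far: 3)
  step 9: ref 4 -> FAULT, frames=[1,2,3,4] (faults so far: 4)
  step 10: ref 5 -> FAULT, evict 1, frames=[5,2,3,4] (faults so far: 5)
  step 11: ref 1 -> FAULT, evict 2, frames=[5,1,3,4] (faults so far: 6)
  step 12: ref 2 -> FAULT, evict 3, frames=[5,1,2,4] (faults so far: 7)
  step 13: ref 5 -> HIT, frames=[5,1,2,4] (faults so far: 7)
  step 14: ref 5 -> HIT, frames=[5,1,2,4] (faults so far: 7)
  FIFO total faults: 7
--- LRU ---
  step 0: ref 1 -> FAULT, frames=[1,-,-,-] (faults so far: 1)
  step 1: ref 1 -> HIT, frames=[1,-,-,-] (faults so far: 1)
  step 2: ref 1 -> HIT, frames=[1,-,-,-] (faults so far: 1)
  step 3: ref 2 -> FAULT, frames=[1,2,-,-] (faults so far: 2)
  step 4: ref 3 -> FAULT, frames=[1,2,3,-] (faults so far: 3)
  step 5: ref 1 -> HIT, frames=[1,2,3,-] (faults so far: 3)
  step 6: ref 3 -> HIT, frames=[1,2,3,-] (faults so far: 3)
  step 7: ref 3 -> HIT, frames=[1,2,3,-] (faults so far: 3)
  step 8: ref 3 -> HIT, frames=[1,2,3,-] (faults so far: 3)
  step 9: ref 4 -> FAULT, frames=[1,2,3,4] (faults so far: 4)
  step 10: ref 5 -> FAULT, evict 2, frames=[1,5,3,4] (faults so far: 5)
  step 11: ref 1 -> HIT, frames=[1,5,3,4] (faults so far: 5)
  step 12: ref 2 -> FAULT, evict 3, frames=[1,5,2,4] (faults so far: 6)
  step 13: ref 5 -> HIT, frames=[1,5,2,4] (faults so far: 6)
  step 14: ref 5 -> HIT, frames=[1,5,2,4] (faults so far: 6)
  LRU total faults: 6
--- Optimal ---
  step 0: ref 1 -> FAULT, frames=[1,-,-,-] (faults so far: 1)
  step 1: ref 1 -> HIT, frames=[1,-,-,-] (faults so far: 1)
  step 2: ref 1 -> HIT, frames=[1,-,-,-] (faults so far: 1)
  step 3: ref 2 -> FAULT, frames=[1,2,-,-] (faults so far: 2)
  step 4: ref 3 -> FAULT, frames=[1,2,3,-] (faults so far: 3)
  step 5: ref 1 -> HIT, frames=[1,2,3,-] (faults so far: 3)
  step 6: ref 3 -> HIT, frames=[1,2,3,-] (faults so far: 3)
  step 7: ref 3 -> HIT, frames=[1,2,3,-] (faults so far: 3)
  step 8: ref 3 -> HIT, frames=[1,2,3,-] (faults so far: 3)
  step 9: ref 4 -> FAULT, frames=[1,2,3,4] (faults so far: 4)
  step 10: ref 5 -> FAULT, evict 3, frames=[1,2,5,4] (faults so far: 5)
  step 11: ref 1 -> HIT, frames=[1,2,5,4] (faults so far: 5)
  step 12: ref 2 -> HIT, frames=[1,2,5,4] (faults so far: 5)
  step 13: ref 5 -> HIT, frames=[1,2,5,4] (faults so far: 5)
  step 14: ref 5 -> HIT, frames=[1,2,5,4] (faults so far: 5)
  Optimal total faults: 5

Answer: 7 6 5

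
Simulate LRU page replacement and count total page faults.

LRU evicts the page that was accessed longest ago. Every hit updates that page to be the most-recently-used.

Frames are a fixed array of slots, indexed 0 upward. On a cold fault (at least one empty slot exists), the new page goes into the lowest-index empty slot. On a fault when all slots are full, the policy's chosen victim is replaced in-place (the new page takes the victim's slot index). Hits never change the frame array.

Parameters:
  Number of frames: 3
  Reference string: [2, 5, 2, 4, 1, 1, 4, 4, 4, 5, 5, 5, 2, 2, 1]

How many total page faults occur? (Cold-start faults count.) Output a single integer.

Answer: 7

Derivation:
Step 0: ref 2 → FAULT, frames=[2,-,-]
Step 1: ref 5 → FAULT, frames=[2,5,-]
Step 2: ref 2 → HIT, frames=[2,5,-]
Step 3: ref 4 → FAULT, frames=[2,5,4]
Step 4: ref 1 → FAULT (evict 5), frames=[2,1,4]
Step 5: ref 1 → HIT, frames=[2,1,4]
Step 6: ref 4 → HIT, frames=[2,1,4]
Step 7: ref 4 → HIT, frames=[2,1,4]
Step 8: ref 4 → HIT, frames=[2,1,4]
Step 9: ref 5 → FAULT (evict 2), frames=[5,1,4]
Step 10: ref 5 → HIT, frames=[5,1,4]
Step 11: ref 5 → HIT, frames=[5,1,4]
Step 12: ref 2 → FAULT (evict 1), frames=[5,2,4]
Step 13: ref 2 → HIT, frames=[5,2,4]
Step 14: ref 1 → FAULT (evict 4), frames=[5,2,1]
Total faults: 7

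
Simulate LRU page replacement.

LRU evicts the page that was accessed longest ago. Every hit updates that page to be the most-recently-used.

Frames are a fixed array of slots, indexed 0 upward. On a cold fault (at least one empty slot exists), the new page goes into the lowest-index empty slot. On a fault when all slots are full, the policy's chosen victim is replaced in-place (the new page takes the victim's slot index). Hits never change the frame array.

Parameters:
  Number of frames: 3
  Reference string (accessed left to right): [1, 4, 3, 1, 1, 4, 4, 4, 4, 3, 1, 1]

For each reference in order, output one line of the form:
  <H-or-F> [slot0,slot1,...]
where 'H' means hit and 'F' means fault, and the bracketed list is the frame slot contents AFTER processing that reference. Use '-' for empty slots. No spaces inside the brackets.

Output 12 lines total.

F [1,-,-]
F [1,4,-]
F [1,4,3]
H [1,4,3]
H [1,4,3]
H [1,4,3]
H [1,4,3]
H [1,4,3]
H [1,4,3]
H [1,4,3]
H [1,4,3]
H [1,4,3]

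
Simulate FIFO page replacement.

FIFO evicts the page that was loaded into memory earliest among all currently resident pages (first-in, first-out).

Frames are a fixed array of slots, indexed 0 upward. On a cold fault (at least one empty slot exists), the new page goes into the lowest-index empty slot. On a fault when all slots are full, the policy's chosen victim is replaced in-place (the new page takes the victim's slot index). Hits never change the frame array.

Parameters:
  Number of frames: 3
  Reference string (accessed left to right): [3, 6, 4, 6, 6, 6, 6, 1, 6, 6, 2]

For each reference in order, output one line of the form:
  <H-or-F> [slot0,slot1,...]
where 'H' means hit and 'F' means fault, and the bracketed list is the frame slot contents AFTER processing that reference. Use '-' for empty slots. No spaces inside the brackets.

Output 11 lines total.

F [3,-,-]
F [3,6,-]
F [3,6,4]
H [3,6,4]
H [3,6,4]
H [3,6,4]
H [3,6,4]
F [1,6,4]
H [1,6,4]
H [1,6,4]
F [1,2,4]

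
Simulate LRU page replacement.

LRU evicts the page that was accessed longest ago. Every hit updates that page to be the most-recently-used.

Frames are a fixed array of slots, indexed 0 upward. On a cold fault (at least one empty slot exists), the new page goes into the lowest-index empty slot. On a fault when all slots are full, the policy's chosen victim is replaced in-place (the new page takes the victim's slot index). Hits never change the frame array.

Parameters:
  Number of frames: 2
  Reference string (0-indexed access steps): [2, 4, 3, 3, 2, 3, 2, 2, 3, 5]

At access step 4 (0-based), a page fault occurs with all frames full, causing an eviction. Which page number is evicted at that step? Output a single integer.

Answer: 4

Derivation:
Step 0: ref 2 -> FAULT, frames=[2,-]
Step 1: ref 4 -> FAULT, frames=[2,4]
Step 2: ref 3 -> FAULT, evict 2, frames=[3,4]
Step 3: ref 3 -> HIT, frames=[3,4]
Step 4: ref 2 -> FAULT, evict 4, frames=[3,2]
At step 4: evicted page 4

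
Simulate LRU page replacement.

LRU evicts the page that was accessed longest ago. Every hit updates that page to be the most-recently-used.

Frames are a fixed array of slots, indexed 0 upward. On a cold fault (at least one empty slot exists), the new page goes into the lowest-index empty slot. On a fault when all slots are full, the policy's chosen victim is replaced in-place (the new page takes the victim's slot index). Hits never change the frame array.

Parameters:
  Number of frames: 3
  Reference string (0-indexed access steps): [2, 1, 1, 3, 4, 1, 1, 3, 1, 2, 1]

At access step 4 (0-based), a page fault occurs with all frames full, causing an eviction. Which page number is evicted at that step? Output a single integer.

Step 0: ref 2 -> FAULT, frames=[2,-,-]
Step 1: ref 1 -> FAULT, frames=[2,1,-]
Step 2: ref 1 -> HIT, frames=[2,1,-]
Step 3: ref 3 -> FAULT, frames=[2,1,3]
Step 4: ref 4 -> FAULT, evict 2, frames=[4,1,3]
At step 4: evicted page 2

Answer: 2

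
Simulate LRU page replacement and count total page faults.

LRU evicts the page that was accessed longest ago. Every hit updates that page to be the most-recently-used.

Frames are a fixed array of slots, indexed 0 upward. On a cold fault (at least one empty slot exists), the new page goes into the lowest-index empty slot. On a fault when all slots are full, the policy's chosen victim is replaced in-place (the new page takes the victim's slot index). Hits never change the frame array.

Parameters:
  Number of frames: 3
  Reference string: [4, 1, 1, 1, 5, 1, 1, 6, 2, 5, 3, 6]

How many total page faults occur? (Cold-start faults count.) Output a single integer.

Answer: 8

Derivation:
Step 0: ref 4 → FAULT, frames=[4,-,-]
Step 1: ref 1 → FAULT, frames=[4,1,-]
Step 2: ref 1 → HIT, frames=[4,1,-]
Step 3: ref 1 → HIT, frames=[4,1,-]
Step 4: ref 5 → FAULT, frames=[4,1,5]
Step 5: ref 1 → HIT, frames=[4,1,5]
Step 6: ref 1 → HIT, frames=[4,1,5]
Step 7: ref 6 → FAULT (evict 4), frames=[6,1,5]
Step 8: ref 2 → FAULT (evict 5), frames=[6,1,2]
Step 9: ref 5 → FAULT (evict 1), frames=[6,5,2]
Step 10: ref 3 → FAULT (evict 6), frames=[3,5,2]
Step 11: ref 6 → FAULT (evict 2), frames=[3,5,6]
Total faults: 8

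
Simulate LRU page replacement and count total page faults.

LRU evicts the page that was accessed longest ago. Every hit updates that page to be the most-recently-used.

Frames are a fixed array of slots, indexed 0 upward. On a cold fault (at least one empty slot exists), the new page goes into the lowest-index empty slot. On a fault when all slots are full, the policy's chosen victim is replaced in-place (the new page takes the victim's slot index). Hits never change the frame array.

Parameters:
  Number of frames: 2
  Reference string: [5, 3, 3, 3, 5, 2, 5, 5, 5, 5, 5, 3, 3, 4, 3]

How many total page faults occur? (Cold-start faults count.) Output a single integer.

Step 0: ref 5 → FAULT, frames=[5,-]
Step 1: ref 3 → FAULT, frames=[5,3]
Step 2: ref 3 → HIT, frames=[5,3]
Step 3: ref 3 → HIT, frames=[5,3]
Step 4: ref 5 → HIT, frames=[5,3]
Step 5: ref 2 → FAULT (evict 3), frames=[5,2]
Step 6: ref 5 → HIT, frames=[5,2]
Step 7: ref 5 → HIT, frames=[5,2]
Step 8: ref 5 → HIT, frames=[5,2]
Step 9: ref 5 → HIT, frames=[5,2]
Step 10: ref 5 → HIT, frames=[5,2]
Step 11: ref 3 → FAULT (evict 2), frames=[5,3]
Step 12: ref 3 → HIT, frames=[5,3]
Step 13: ref 4 → FAULT (evict 5), frames=[4,3]
Step 14: ref 3 → HIT, frames=[4,3]
Total faults: 5

Answer: 5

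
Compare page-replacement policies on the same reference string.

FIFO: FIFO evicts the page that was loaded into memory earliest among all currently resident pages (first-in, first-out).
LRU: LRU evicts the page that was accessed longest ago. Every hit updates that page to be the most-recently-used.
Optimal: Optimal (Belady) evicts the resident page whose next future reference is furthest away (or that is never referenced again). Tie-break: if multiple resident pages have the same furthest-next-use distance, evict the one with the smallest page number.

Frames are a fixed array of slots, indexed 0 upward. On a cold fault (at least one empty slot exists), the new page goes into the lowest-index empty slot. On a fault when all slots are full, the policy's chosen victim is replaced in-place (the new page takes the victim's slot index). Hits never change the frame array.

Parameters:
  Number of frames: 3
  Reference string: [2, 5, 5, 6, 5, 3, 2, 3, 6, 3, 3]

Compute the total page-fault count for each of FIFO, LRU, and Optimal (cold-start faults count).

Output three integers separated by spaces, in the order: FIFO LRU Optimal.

--- FIFO ---
  step 0: ref 2 -> FAULT, frames=[2,-,-] (faults so far: 1)
  step 1: ref 5 -> FAULT, frames=[2,5,-] (faults so far: 2)
  step 2: ref 5 -> HIT, frames=[2,5,-] (faults so far: 2)
  step 3: ref 6 -> FAULT, frames=[2,5,6] (faults so far: 3)
  step 4: ref 5 -> HIT, frames=[2,5,6] (faults so far: 3)
  step 5: ref 3 -> FAULT, evict 2, frames=[3,5,6] (faults so far: 4)
  step 6: ref 2 -> FAULT, evict 5, frames=[3,2,6] (faults so far: 5)
  step 7: ref 3 -> HIT, frames=[3,2,6] (faults so far: 5)
  step 8: ref 6 -> HIT, frames=[3,2,6] (faults so far: 5)
  step 9: ref 3 -> HIT, frames=[3,2,6] (faults so far: 5)
  step 10: ref 3 -> HIT, frames=[3,2,6] (faults so far: 5)
  FIFO total faults: 5
--- LRU ---
  step 0: ref 2 -> FAULT, frames=[2,-,-] (faults so far: 1)
  step 1: ref 5 -> FAULT, frames=[2,5,-] (faults so far: 2)
  step 2: ref 5 -> HIT, frames=[2,5,-] (faults so far: 2)
  step 3: ref 6 -> FAULT, frames=[2,5,6] (faults so far: 3)
  step 4: ref 5 -> HIT, frames=[2,5,6] (faults so far: 3)
  step 5: ref 3 -> FAULT, evict 2, frames=[3,5,6] (faults so far: 4)
  step 6: ref 2 -> FAULT, evict 6, frames=[3,5,2] (faults so far: 5)
  step 7: ref 3 -> HIT, frames=[3,5,2] (faults so far: 5)
  step 8: ref 6 -> FAULT, evict 5, frames=[3,6,2] (faults so far: 6)
  step 9: ref 3 -> HIT, frames=[3,6,2] (faults so far: 6)
  step 10: ref 3 -> HIT, frames=[3,6,2] (faults so far: 6)
  LRU total faults: 6
--- Optimal ---
  step 0: ref 2 -> FAULT, frames=[2,-,-] (faults so far: 1)
  step 1: ref 5 -> FAULT, frames=[2,5,-] (faults so far: 2)
  step 2: ref 5 -> HIT, frames=[2,5,-] (faults so far: 2)
  step 3: ref 6 -> FAULT, frames=[2,5,6] (faults so far: 3)
  step 4: ref 5 -> HIT, frames=[2,5,6] (faults so far: 3)
  step 5: ref 3 -> FAULT, evict 5, frames=[2,3,6] (faults so far: 4)
  step 6: ref 2 -> HIT, frames=[2,3,6] (faults so far: 4)
  step 7: ref 3 -> HIT, frames=[2,3,6] (faults so far: 4)
  step 8: ref 6 -> HIT, frames=[2,3,6] (faults so far: 4)
  step 9: ref 3 -> HIT, frames=[2,3,6] (faults so far: 4)
  step 10: ref 3 -> HIT, frames=[2,3,6] (faults so far: 4)
  Optimal total faults: 4

Answer: 5 6 4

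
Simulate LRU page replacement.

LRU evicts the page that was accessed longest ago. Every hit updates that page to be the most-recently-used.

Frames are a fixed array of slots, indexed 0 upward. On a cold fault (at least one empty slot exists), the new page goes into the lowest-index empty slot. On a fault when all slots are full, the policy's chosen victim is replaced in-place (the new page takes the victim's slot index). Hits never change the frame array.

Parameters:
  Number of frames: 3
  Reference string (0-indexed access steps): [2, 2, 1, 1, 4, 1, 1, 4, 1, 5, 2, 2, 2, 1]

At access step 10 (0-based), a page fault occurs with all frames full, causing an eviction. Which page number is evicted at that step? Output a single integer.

Answer: 4

Derivation:
Step 0: ref 2 -> FAULT, frames=[2,-,-]
Step 1: ref 2 -> HIT, frames=[2,-,-]
Step 2: ref 1 -> FAULT, frames=[2,1,-]
Step 3: ref 1 -> HIT, frames=[2,1,-]
Step 4: ref 4 -> FAULT, frames=[2,1,4]
Step 5: ref 1 -> HIT, frames=[2,1,4]
Step 6: ref 1 -> HIT, frames=[2,1,4]
Step 7: ref 4 -> HIT, frames=[2,1,4]
Step 8: ref 1 -> HIT, frames=[2,1,4]
Step 9: ref 5 -> FAULT, evict 2, frames=[5,1,4]
Step 10: ref 2 -> FAULT, evict 4, frames=[5,1,2]
At step 10: evicted page 4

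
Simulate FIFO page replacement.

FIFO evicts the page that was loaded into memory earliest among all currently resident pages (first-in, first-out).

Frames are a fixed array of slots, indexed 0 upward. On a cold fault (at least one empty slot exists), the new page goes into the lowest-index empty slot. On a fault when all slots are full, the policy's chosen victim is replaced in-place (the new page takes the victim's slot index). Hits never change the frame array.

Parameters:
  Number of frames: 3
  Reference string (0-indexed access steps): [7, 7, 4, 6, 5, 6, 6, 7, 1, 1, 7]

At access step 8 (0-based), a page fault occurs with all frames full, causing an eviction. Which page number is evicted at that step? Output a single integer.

Step 0: ref 7 -> FAULT, frames=[7,-,-]
Step 1: ref 7 -> HIT, frames=[7,-,-]
Step 2: ref 4 -> FAULT, frames=[7,4,-]
Step 3: ref 6 -> FAULT, frames=[7,4,6]
Step 4: ref 5 -> FAULT, evict 7, frames=[5,4,6]
Step 5: ref 6 -> HIT, frames=[5,4,6]
Step 6: ref 6 -> HIT, frames=[5,4,6]
Step 7: ref 7 -> FAULT, evict 4, frames=[5,7,6]
Step 8: ref 1 -> FAULT, evict 6, frames=[5,7,1]
At step 8: evicted page 6

Answer: 6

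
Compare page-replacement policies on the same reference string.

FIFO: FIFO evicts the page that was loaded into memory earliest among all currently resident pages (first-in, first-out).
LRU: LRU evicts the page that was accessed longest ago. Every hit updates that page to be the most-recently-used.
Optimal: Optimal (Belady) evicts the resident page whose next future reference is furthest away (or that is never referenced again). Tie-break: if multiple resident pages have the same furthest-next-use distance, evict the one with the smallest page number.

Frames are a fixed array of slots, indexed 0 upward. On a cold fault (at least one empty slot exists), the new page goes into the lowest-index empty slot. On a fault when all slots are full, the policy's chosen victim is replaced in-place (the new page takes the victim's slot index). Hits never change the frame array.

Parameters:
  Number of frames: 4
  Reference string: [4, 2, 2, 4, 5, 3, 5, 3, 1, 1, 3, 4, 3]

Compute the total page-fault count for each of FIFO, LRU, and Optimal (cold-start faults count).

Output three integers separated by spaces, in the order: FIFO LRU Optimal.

--- FIFO ---
  step 0: ref 4 -> FAULT, frames=[4,-,-,-] (faults so far: 1)
  step 1: ref 2 -> FAULT, frames=[4,2,-,-] (faults so far: 2)
  step 2: ref 2 -> HIT, frames=[4,2,-,-] (faults so far: 2)
  step 3: ref 4 -> HIT, frames=[4,2,-,-] (faults so far: 2)
  step 4: ref 5 -> FAULT, frames=[4,2,5,-] (faults so far: 3)
  step 5: ref 3 -> FAULT, frames=[4,2,5,3] (faults so far: 4)
  step 6: ref 5 -> HIT, frames=[4,2,5,3] (faults so far: 4)
  step 7: ref 3 -> HIT, frames=[4,2,5,3] (faults so far: 4)
  step 8: ref 1 -> FAULT, evict 4, frames=[1,2,5,3] (faults so far: 5)
  step 9: ref 1 -> HIT, frames=[1,2,5,3] (faults so far: 5)
  step 10: ref 3 -> HIT, frames=[1,2,5,3] (faults so far: 5)
  step 11: ref 4 -> FAULT, evict 2, frames=[1,4,5,3] (faults so far: 6)
  step 12: ref 3 -> HIT, frames=[1,4,5,3] (faults so far: 6)
  FIFO total faults: 6
--- LRU ---
  step 0: ref 4 -> FAULT, frames=[4,-,-,-] (faults so far: 1)
  step 1: ref 2 -> FAULT, frames=[4,2,-,-] (faults so far: 2)
  step 2: ref 2 -> HIT, frames=[4,2,-,-] (faults so far: 2)
  step 3: ref 4 -> HIT, frames=[4,2,-,-] (faults so far: 2)
  step 4: ref 5 -> FAULT, frames=[4,2,5,-] (faults so far: 3)
  step 5: ref 3 -> FAULT, frames=[4,2,5,3] (faults so far: 4)
  step 6: ref 5 -> HIT, frames=[4,2,5,3] (faults so far: 4)
  step 7: ref 3 -> HIT, frames=[4,2,5,3] (faults so far: 4)
  step 8: ref 1 -> FAULT, evict 2, frames=[4,1,5,3] (faults so far: 5)
  step 9: ref 1 -> HIT, frames=[4,1,5,3] (faults so far: 5)
  step 10: ref 3 -> HIT, frames=[4,1,5,3] (faults so far: 5)
  step 11: ref 4 -> HIT, frames=[4,1,5,3] (faults so far: 5)
  step 12: ref 3 -> HIT, frames=[4,1,5,3] (faults so far: 5)
  LRU total faults: 5
--- Optimal ---
  step 0: ref 4 -> FAULT, frames=[4,-,-,-] (faults so far: 1)
  step 1: ref 2 -> FAULT, frames=[4,2,-,-] (faults so far: 2)
  step 2: ref 2 -> HIT, frames=[4,2,-,-] (faults so far: 2)
  step 3: ref 4 -> HIT, frames=[4,2,-,-] (faults so far: 2)
  step 4: ref 5 -> FAULT, frames=[4,2,5,-] (faults so far: 3)
  step 5: ref 3 -> FAULT, frames=[4,2,5,3] (faults so far: 4)
  step 6: ref 5 -> HIT, frames=[4,2,5,3] (faults so far: 4)
  step 7: ref 3 -> HIT, frames=[4,2,5,3] (faults so far: 4)
  step 8: ref 1 -> FAULT, evict 2, frames=[4,1,5,3] (faults so far: 5)
  step 9: ref 1 -> HIT, frames=[4,1,5,3] (faults so far: 5)
  step 10: ref 3 -> HIT, frames=[4,1,5,3] (faults so far: 5)
  step 11: ref 4 -> HIT, frames=[4,1,5,3] (faults so far: 5)
  step 12: ref 3 -> HIT, frames=[4,1,5,3] (faults so far: 5)
  Optimal total faults: 5

Answer: 6 5 5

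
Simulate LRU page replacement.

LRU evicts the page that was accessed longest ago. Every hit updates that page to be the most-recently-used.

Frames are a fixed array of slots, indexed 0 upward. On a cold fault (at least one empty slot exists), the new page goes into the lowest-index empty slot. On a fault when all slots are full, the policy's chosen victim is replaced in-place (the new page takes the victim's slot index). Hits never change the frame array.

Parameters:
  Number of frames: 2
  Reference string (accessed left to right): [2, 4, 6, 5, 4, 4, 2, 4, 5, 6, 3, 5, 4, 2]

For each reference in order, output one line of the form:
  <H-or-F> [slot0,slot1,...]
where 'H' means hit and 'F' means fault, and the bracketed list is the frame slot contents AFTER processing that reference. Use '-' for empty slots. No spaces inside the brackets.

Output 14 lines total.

F [2,-]
F [2,4]
F [6,4]
F [6,5]
F [4,5]
H [4,5]
F [4,2]
H [4,2]
F [4,5]
F [6,5]
F [6,3]
F [5,3]
F [5,4]
F [2,4]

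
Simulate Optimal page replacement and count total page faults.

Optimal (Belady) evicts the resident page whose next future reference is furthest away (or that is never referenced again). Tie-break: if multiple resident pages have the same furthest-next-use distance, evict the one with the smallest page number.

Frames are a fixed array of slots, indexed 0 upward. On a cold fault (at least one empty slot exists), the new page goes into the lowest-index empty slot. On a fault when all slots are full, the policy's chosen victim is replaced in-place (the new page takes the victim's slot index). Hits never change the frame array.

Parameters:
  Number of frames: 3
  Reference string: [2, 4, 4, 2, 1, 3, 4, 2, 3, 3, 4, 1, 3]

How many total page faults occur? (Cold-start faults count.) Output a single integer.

Step 0: ref 2 → FAULT, frames=[2,-,-]
Step 1: ref 4 → FAULT, frames=[2,4,-]
Step 2: ref 4 → HIT, frames=[2,4,-]
Step 3: ref 2 → HIT, frames=[2,4,-]
Step 4: ref 1 → FAULT, frames=[2,4,1]
Step 5: ref 3 → FAULT (evict 1), frames=[2,4,3]
Step 6: ref 4 → HIT, frames=[2,4,3]
Step 7: ref 2 → HIT, frames=[2,4,3]
Step 8: ref 3 → HIT, frames=[2,4,3]
Step 9: ref 3 → HIT, frames=[2,4,3]
Step 10: ref 4 → HIT, frames=[2,4,3]
Step 11: ref 1 → FAULT (evict 2), frames=[1,4,3]
Step 12: ref 3 → HIT, frames=[1,4,3]
Total faults: 5

Answer: 5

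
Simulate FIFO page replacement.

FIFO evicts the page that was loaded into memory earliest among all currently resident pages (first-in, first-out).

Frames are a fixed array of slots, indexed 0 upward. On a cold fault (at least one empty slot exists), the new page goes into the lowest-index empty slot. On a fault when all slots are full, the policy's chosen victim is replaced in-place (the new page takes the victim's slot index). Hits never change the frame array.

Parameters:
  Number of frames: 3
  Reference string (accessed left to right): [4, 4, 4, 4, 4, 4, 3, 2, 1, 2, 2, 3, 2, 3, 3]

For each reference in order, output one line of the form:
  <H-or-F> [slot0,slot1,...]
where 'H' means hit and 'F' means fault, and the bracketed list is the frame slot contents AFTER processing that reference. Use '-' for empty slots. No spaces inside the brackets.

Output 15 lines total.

F [4,-,-]
H [4,-,-]
H [4,-,-]
H [4,-,-]
H [4,-,-]
H [4,-,-]
F [4,3,-]
F [4,3,2]
F [1,3,2]
H [1,3,2]
H [1,3,2]
H [1,3,2]
H [1,3,2]
H [1,3,2]
H [1,3,2]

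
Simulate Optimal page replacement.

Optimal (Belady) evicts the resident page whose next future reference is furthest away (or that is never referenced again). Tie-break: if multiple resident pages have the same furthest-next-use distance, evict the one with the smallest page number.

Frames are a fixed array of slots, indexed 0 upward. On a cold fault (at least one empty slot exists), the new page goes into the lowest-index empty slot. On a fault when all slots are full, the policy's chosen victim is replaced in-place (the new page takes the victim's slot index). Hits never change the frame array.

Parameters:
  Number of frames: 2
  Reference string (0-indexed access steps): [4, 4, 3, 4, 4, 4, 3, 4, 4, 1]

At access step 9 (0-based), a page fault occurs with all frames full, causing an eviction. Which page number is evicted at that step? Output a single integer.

Answer: 3

Derivation:
Step 0: ref 4 -> FAULT, frames=[4,-]
Step 1: ref 4 -> HIT, frames=[4,-]
Step 2: ref 3 -> FAULT, frames=[4,3]
Step 3: ref 4 -> HIT, frames=[4,3]
Step 4: ref 4 -> HIT, frames=[4,3]
Step 5: ref 4 -> HIT, frames=[4,3]
Step 6: ref 3 -> HIT, frames=[4,3]
Step 7: ref 4 -> HIT, frames=[4,3]
Step 8: ref 4 -> HIT, frames=[4,3]
Step 9: ref 1 -> FAULT, evict 3, frames=[4,1]
At step 9: evicted page 3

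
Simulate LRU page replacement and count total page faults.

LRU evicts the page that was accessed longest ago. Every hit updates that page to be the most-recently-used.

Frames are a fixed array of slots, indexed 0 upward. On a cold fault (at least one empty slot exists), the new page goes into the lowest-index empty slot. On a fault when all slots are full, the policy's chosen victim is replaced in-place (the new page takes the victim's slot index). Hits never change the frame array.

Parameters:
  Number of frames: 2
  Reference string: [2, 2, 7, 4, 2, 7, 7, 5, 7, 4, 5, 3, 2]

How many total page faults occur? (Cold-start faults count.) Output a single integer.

Step 0: ref 2 → FAULT, frames=[2,-]
Step 1: ref 2 → HIT, frames=[2,-]
Step 2: ref 7 → FAULT, frames=[2,7]
Step 3: ref 4 → FAULT (evict 2), frames=[4,7]
Step 4: ref 2 → FAULT (evict 7), frames=[4,2]
Step 5: ref 7 → FAULT (evict 4), frames=[7,2]
Step 6: ref 7 → HIT, frames=[7,2]
Step 7: ref 5 → FAULT (evict 2), frames=[7,5]
Step 8: ref 7 → HIT, frames=[7,5]
Step 9: ref 4 → FAULT (evict 5), frames=[7,4]
Step 10: ref 5 → FAULT (evict 7), frames=[5,4]
Step 11: ref 3 → FAULT (evict 4), frames=[5,3]
Step 12: ref 2 → FAULT (evict 5), frames=[2,3]
Total faults: 10

Answer: 10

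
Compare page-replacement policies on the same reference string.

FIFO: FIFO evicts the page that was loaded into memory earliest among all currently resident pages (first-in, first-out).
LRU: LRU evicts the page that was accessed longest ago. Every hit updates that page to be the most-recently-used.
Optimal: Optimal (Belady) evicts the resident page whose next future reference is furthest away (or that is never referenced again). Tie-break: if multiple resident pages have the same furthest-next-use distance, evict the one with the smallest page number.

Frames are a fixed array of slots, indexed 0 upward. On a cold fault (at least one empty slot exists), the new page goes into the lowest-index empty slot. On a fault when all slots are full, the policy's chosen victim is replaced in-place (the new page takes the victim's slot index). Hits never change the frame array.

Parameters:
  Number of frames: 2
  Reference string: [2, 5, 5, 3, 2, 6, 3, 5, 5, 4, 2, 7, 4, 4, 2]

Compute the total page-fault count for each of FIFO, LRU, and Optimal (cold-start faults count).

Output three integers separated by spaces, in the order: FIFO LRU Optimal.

--- FIFO ---
  step 0: ref 2 -> FAULT, frames=[2,-] (faults so far: 1)
  step 1: ref 5 -> FAULT, frames=[2,5] (faults so far: 2)
  step 2: ref 5 -> HIT, frames=[2,5] (faults so far: 2)
  step 3: ref 3 -> FAULT, evict 2, frames=[3,5] (faults so far: 3)
  step 4: ref 2 -> FAULT, evict 5, frames=[3,2] (faults so far: 4)
  step 5: ref 6 -> FAULT, evict 3, frames=[6,2] (faults so far: 5)
  step 6: ref 3 -> FAULT, evict 2, frames=[6,3] (faults so far: 6)
  step 7: ref 5 -> FAULT, evict 6, frames=[5,3] (faults so far: 7)
  step 8: ref 5 -> HIT, frames=[5,3] (faults so far: 7)
  step 9: ref 4 -> FAULT, evict 3, frames=[5,4] (faults so far: 8)
  step 10: ref 2 -> FAULT, evict 5, frames=[2,4] (faults so far: 9)
  step 11: ref 7 -> FAULT, evict 4, frames=[2,7] (faults so far: 10)
  step 12: ref 4 -> FAULT, evict 2, frames=[4,7] (faults so far: 11)
  step 13: ref 4 -> HIT, frames=[4,7] (faults so far: 11)
  step 14: ref 2 -> FAULT, evict 7, frames=[4,2] (faults so far: 12)
  FIFO total faults: 12
--- LRU ---
  step 0: ref 2 -> FAULT, frames=[2,-] (faults so far: 1)
  step 1: ref 5 -> FAULT, frames=[2,5] (faults so far: 2)
  step 2: ref 5 -> HIT, frames=[2,5] (faults so far: 2)
  step 3: ref 3 -> FAULT, evict 2, frames=[3,5] (faults so far: 3)
  step 4: ref 2 -> FAULT, evict 5, frames=[3,2] (faults so far: 4)
  step 5: ref 6 -> FAULT, evict 3, frames=[6,2] (faults so far: 5)
  step 6: ref 3 -> FAULT, evict 2, frames=[6,3] (faults so far: 6)
  step 7: ref 5 -> FAULT, evict 6, frames=[5,3] (faults so far: 7)
  step 8: ref 5 -> HIT, frames=[5,3] (faults so far: 7)
  step 9: ref 4 -> FAULT, evict 3, frames=[5,4] (faults so far: 8)
  step 10: ref 2 -> FAULT, evict 5, frames=[2,4] (faults so far: 9)
  step 11: ref 7 -> FAULT, evict 4, frames=[2,7] (faults so far: 10)
  step 12: ref 4 -> FAULT, evict 2, frames=[4,7] (faults so far: 11)
  step 13: ref 4 -> HIT, frames=[4,7] (faults so far: 11)
  step 14: ref 2 -> FAULT, evict 7, frames=[4,2] (faults so far: 12)
  LRU total faults: 12
--- Optimal ---
  step 0: ref 2 -> FAULT, frames=[2,-] (faults so far: 1)
  step 1: ref 5 -> FAULT, frames=[2,5] (faults so far: 2)
  step 2: ref 5 -> HIT, frames=[2,5] (faults so far: 2)
  step 3: ref 3 -> FAULT, evict 5, frames=[2,3] (faults so far: 3)
  step 4: ref 2 -> HIT, frames=[2,3] (faults so far: 3)
  step 5: ref 6 -> FAULT, evict 2, frames=[6,3] (faults so far: 4)
  step 6: ref 3 -> HIT, frames=[6,3] (faults so far: 4)
  step 7: ref 5 -> FAULT, evict 3, frames=[6,5] (faults so far: 5)
  step 8: ref 5 -> HIT, frames=[6,5] (faults so far: 5)
  step 9: ref 4 -> FAULT, evict 5, frames=[6,4] (faults so far: 6)
  step 10: ref 2 -> FAULT, evict 6, frames=[2,4] (faults so far: 7)
  step 11: ref 7 -> FAULT, evict 2, frames=[7,4] (faults so far: 8)
  step 12: ref 4 -> HIT, frames=[7,4] (faults so far: 8)
  step 13: ref 4 -> HIT, frames=[7,4] (faults so far: 8)
  step 14: ref 2 -> FAULT, evict 4, frames=[7,2] (faults so far: 9)
  Optimal total faults: 9

Answer: 12 12 9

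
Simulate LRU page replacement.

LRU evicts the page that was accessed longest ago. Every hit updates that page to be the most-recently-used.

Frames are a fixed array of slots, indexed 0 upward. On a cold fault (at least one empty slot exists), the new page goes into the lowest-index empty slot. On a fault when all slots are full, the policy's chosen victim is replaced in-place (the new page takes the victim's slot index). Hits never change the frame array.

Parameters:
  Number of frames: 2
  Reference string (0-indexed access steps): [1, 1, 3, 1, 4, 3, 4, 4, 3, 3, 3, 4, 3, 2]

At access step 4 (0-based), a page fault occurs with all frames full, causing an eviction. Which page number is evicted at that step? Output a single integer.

Step 0: ref 1 -> FAULT, frames=[1,-]
Step 1: ref 1 -> HIT, frames=[1,-]
Step 2: ref 3 -> FAULT, frames=[1,3]
Step 3: ref 1 -> HIT, frames=[1,3]
Step 4: ref 4 -> FAULT, evict 3, frames=[1,4]
At step 4: evicted page 3

Answer: 3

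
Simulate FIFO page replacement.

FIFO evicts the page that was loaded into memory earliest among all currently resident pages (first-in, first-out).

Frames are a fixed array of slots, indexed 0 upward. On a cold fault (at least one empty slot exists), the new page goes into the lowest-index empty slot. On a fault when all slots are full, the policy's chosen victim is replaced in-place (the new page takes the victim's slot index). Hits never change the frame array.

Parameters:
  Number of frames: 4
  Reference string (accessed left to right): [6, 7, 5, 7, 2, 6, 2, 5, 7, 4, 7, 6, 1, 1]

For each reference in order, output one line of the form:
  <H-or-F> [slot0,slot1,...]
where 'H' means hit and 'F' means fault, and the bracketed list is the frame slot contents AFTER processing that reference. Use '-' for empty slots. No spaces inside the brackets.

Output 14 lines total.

F [6,-,-,-]
F [6,7,-,-]
F [6,7,5,-]
H [6,7,5,-]
F [6,7,5,2]
H [6,7,5,2]
H [6,7,5,2]
H [6,7,5,2]
H [6,7,5,2]
F [4,7,5,2]
H [4,7,5,2]
F [4,6,5,2]
F [4,6,1,2]
H [4,6,1,2]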